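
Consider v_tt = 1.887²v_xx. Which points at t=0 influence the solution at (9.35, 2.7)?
Domain of dependence: [4.2551, 14.4449]. Signals travel at speed 1.887, so data within |x - 9.35| ≤ 1.887·2.7 = 5.0949 can reach the point.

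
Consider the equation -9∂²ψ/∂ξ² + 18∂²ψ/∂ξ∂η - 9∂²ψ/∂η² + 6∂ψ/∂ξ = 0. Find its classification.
Parabolic. (A = -9, B = 18, C = -9 gives B² - 4AC = 0.)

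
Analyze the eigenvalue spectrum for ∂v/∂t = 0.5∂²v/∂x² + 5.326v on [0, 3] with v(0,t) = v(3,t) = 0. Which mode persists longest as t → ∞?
Eigenvalues: λₙ = 0.5n²π²/3² - 5.326.
First three modes:
  n=1: λ₁ = 0.5π²/3² - 5.326 ≈ -4.778
  n=2: λ₂ = 2π²/3² - 5.326 ≈ -3.133
  n=3: λ₃ = 4.5π²/3² - 5.326 ≈ -0.391
Since 0.5π²/3² ≈ 0.548 < 5.326, λ₁ < 0.
The n=1 mode grows fastest (−λₙ is largest for n=1) → dominates.
Asymptotic: v ~ c₁ sin(πx/3) e^{4.778t} (exponential growth at rate −λ₁ ≈ 4.778).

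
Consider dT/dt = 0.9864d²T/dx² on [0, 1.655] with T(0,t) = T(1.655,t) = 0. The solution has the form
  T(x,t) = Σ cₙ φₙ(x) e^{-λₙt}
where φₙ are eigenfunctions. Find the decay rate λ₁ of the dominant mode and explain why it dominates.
Eigenvalues: λₙ = 0.9864n²π²/1.655².
First three modes:
  n=1: λ₁ = 0.9864π²/1.655² ≈ 3.554
  n=2: λ₂ = 3.9456π²/1.655² ≈ 14.217 (4× faster decay)
  n=3: λ₃ = 8.8776π²/1.655² ≈ 31.989 (9× faster decay)
As t → ∞, higher modes decay exponentially faster. The n=1 mode dominates: T ~ c₁ sin(πx/1.655) e^{-λ₁t}.
Decay rate: λ₁ = 0.9864π²/1.655² ≈ 3.554.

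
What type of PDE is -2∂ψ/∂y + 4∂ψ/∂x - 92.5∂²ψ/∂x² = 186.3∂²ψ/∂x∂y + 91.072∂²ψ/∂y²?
Rewriting in standard form: -92.5∂²ψ/∂x² - 186.3∂²ψ/∂x∂y - 91.072∂²ψ/∂y² + 4∂ψ/∂x - 2∂ψ/∂y = 0. With A = -92.5, B = -186.3, C = -91.072, the discriminant is 1011.05. This is a hyperbolic PDE.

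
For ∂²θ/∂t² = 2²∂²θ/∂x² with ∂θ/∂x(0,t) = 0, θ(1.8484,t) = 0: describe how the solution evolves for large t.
θ oscillates (no decay). Energy is conserved; the solution oscillates indefinitely as standing waves.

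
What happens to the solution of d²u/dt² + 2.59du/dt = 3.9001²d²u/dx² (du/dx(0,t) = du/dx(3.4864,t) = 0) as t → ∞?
u → constant (steady state). Damping (γ=2.59) dissipates the nonconstant modes; with Neumann BCs the spatial average obeys M''+γM'=0 and tends to a finite limit.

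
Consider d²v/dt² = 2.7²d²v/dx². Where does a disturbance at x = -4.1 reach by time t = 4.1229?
Domain of influence: [-15.23183, 7.03183]. Data at x = -4.1 spreads outward at speed 2.7.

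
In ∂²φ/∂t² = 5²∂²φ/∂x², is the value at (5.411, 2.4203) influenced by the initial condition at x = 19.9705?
No. The domain of dependence is [-6.6905, 17.5125], and 19.9705 is outside this interval.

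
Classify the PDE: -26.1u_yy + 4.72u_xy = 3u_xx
Rewriting in standard form: -3u_xx + 4.72u_xy - 26.1u_yy = 0. A = -3, B = 4.72, C = -26.1. Discriminant B² - 4AC = -290.9216. Since -290.9216 < 0, elliptic.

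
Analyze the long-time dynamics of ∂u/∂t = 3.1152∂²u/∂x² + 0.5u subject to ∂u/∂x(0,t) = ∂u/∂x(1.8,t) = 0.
Long-time behavior: u grows unboundedly. With Neumann BCs the constant mode has diffusion eigenvalue 0, so any r > 0 makes it grow like e^(0.5t); solution grows exponentially.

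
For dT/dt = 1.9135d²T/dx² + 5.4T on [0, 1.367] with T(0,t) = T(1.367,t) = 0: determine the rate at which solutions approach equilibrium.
Eigenvalues: λₙ = 1.9135n²π²/1.367² - 5.4.
First three modes:
  n=1: λ₁ = 1.9135π²/1.367² - 5.4 ≈ 4.706
  n=2: λ₂ = 7.654π²/1.367² - 5.4 ≈ 35.025
  n=3: λ₃ = 17.2215π²/1.367² - 5.4 ≈ 85.556
Since 1.9135π²/1.367² ≈ 10.106 > 5.4, all λₙ > 0.
The n=1 mode decays slowest → dominates as t → ∞.
Asymptotic: T ~ c₁ sin(πx/1.367) e^{-λ₁t} with decay rate λ₁ ≈ 4.706.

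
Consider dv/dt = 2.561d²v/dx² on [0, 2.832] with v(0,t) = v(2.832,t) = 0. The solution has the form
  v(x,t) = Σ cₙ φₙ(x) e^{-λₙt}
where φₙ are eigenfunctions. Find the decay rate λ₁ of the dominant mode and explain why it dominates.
Eigenvalues: λₙ = 2.561n²π²/2.832².
First three modes:
  n=1: λ₁ = 2.561π²/2.832² ≈ 3.152
  n=2: λ₂ = 10.244π²/2.832² ≈ 12.606 (4× faster decay)
  n=3: λ₃ = 23.049π²/2.832² ≈ 28.364 (9× faster decay)
As t → ∞, higher modes decay exponentially faster. The n=1 mode dominates: v ~ c₁ sin(πx/2.832) e^{-λ₁t}.
Decay rate: λ₁ = 2.561π²/2.832² ≈ 3.152.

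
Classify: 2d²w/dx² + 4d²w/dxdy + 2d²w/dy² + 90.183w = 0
Parabolic (discriminant = 0).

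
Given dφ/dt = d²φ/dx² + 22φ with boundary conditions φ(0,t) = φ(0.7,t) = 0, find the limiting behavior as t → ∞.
φ grows unboundedly. Reaction dominates diffusion (r=22 > κπ²/L²≈20.14); solution grows exponentially.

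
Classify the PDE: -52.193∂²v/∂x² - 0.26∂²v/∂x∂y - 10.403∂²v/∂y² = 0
A = -52.193, B = -0.26, C = -10.403. Discriminant B² - 4AC = -2171.787516. Since -2171.787516 < 0, elliptic.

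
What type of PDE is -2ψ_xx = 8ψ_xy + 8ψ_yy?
Rewriting in standard form: -2ψ_xx - 8ψ_xy - 8ψ_yy = 0. With A = -2, B = -8, C = -8, the discriminant is 0. This is a parabolic PDE.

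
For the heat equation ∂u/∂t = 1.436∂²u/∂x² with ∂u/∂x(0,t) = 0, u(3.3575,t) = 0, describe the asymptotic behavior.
u → 0. Heat escapes through the Dirichlet boundary.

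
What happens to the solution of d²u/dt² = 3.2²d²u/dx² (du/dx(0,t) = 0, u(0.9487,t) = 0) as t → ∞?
u oscillates (no decay). Energy is conserved; the solution oscillates indefinitely as standing waves.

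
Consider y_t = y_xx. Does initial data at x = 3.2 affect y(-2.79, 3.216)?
Yes, for any finite x. The heat equation has infinite propagation speed, so all initial data affects all points at any t > 0.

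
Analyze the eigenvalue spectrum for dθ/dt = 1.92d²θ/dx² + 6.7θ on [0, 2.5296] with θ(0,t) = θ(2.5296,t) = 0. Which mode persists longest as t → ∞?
Eigenvalues: λₙ = 1.92n²π²/2.5296² - 6.7.
First three modes:
  n=1: λ₁ = 1.92π²/2.5296² - 6.7 ≈ -3.739
  n=2: λ₂ = 7.68π²/2.5296² - 6.7 ≈ 5.146
  n=3: λ₃ = 17.28π²/2.5296² - 6.7 ≈ 19.953
Since 1.92π²/2.5296² ≈ 2.961 < 6.7, λ₁ < 0.
The n=1 mode grows fastest (−λₙ is largest for n=1) → dominates.
Asymptotic: θ ~ c₁ sin(πx/2.5296) e^{3.739t} (exponential growth at rate −λ₁ ≈ 3.739).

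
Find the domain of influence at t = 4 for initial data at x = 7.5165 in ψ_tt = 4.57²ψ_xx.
Domain of influence: [-10.7635, 25.7965]. Data at x = 7.5165 spreads outward at speed 4.57.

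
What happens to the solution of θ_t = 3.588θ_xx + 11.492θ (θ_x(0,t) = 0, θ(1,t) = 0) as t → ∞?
θ grows unboundedly. Reaction dominates diffusion (r=11.492 > κπ²/(4L²)≈8.85); solution grows exponentially.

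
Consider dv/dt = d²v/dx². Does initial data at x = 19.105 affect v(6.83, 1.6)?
Yes, for any finite x. The heat equation has infinite propagation speed, so all initial data affects all points at any t > 0.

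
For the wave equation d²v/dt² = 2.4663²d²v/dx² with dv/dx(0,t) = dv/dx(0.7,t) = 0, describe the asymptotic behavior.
v oscillates about a mean that drifts linearly in t (generically unbounded; no decay). There is no damping, so the nonconstant modes persist as standing waves (energy conserved, no decay). But with Neumann conditions at both ends the constant mode has eigenvalue 0: the spatial mean M(t) of v satisfies M'' = 0, so M(t) = M(0) + M'(0)·t. Unless the initial velocity has zero mean (∫v_t(x,0)dx = 0), the solution grows linearly in t (unbounded, though not exponentially); if it does have zero mean, the solution stays bounded and simply oscillates.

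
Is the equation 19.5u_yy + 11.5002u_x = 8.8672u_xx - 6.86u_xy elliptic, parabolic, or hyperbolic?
Rewriting in standard form: -8.8672u_xx + 6.86u_xy + 19.5u_yy + 11.5002u_x = 0. Computing B² - 4AC with A = -8.8672, B = 6.86, C = 19.5: discriminant = 738.7012 (positive). Answer: hyperbolic.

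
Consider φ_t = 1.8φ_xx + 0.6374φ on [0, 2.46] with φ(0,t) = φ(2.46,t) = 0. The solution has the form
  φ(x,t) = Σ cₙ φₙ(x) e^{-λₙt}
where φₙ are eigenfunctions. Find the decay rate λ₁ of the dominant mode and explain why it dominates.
Eigenvalues: λₙ = 1.8n²π²/2.46² - 0.6374.
First three modes:
  n=1: λ₁ = 1.8π²/2.46² - 0.6374 ≈ 2.298
  n=2: λ₂ = 7.2π²/2.46² - 0.6374 ≈ 11.105
  n=3: λ₃ = 16.2π²/2.46² - 0.6374 ≈ 25.783
Since 1.8π²/2.46² ≈ 2.936 > 0.6374, all λₙ > 0.
The n=1 mode decays slowest → dominates as t → ∞.
Asymptotic: φ ~ c₁ sin(πx/2.46) e^{-λ₁t} with decay rate λ₁ ≈ 2.298.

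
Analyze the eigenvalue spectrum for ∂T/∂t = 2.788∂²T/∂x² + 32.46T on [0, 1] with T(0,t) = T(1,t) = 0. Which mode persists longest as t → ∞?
Eigenvalues: λₙ = 2.788n²π²/1² - 32.46.
First three modes:
  n=1: λ₁ = 2.788π² - 32.46 ≈ -4.944
  n=2: λ₂ = 11.152π² - 32.46 ≈ 77.606
  n=3: λ₃ = 25.092π² - 32.46 ≈ 215.188
Since 2.788π² ≈ 27.516 < 32.46, λ₁ < 0.
The n=1 mode grows fastest (−λₙ is largest for n=1) → dominates.
Asymptotic: T ~ c₁ sin(πx/1) e^{4.944t} (exponential growth at rate −λ₁ ≈ 4.944).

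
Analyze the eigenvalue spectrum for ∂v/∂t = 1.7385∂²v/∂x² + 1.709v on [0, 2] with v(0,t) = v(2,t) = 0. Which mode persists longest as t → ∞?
Eigenvalues: λₙ = 1.7385n²π²/2² - 1.709.
First three modes:
  n=1: λ₁ = 1.7385π²/2² - 1.709 ≈ 2.581
  n=2: λ₂ = 6.954π²/2² - 1.709 ≈ 15.449
  n=3: λ₃ = 15.6465π²/2² - 1.709 ≈ 36.897
Since 1.7385π²/2² ≈ 4.29 > 1.709, all λₙ > 0.
The n=1 mode decays slowest → dominates as t → ∞.
Asymptotic: v ~ c₁ sin(πx/2) e^{-λ₁t} with decay rate λ₁ ≈ 2.581.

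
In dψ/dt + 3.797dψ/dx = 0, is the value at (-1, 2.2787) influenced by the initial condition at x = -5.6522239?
No. Only data at x = -9.6522239 affects (-1, 2.2787). Advection has one-way propagation along characteristics.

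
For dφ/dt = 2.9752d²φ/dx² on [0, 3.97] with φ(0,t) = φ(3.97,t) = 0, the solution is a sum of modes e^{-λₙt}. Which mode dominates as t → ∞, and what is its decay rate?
Eigenvalues: λₙ = 2.9752n²π²/3.97².
First three modes:
  n=1: λ₁ = 2.9752π²/3.97² ≈ 1.863
  n=2: λ₂ = 11.9008π²/3.97² ≈ 7.452 (4× faster decay)
  n=3: λ₃ = 26.7768π²/3.97² ≈ 16.768 (9× faster decay)
As t → ∞, higher modes decay exponentially faster. The n=1 mode dominates: φ ~ c₁ sin(πx/3.97) e^{-λ₁t}.
Decay rate: λ₁ = 2.9752π²/3.97² ≈ 1.863.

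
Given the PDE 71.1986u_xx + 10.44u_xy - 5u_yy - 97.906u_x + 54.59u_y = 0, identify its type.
The second-order coefficients are A = 71.1986, B = 10.44, C = -5. Since B² - 4AC = 1532.9656 > 0, this is a hyperbolic PDE.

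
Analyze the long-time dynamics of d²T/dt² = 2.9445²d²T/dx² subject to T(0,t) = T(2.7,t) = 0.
Long-time behavior: T oscillates (no decay). Energy is conserved; the solution oscillates indefinitely as standing waves.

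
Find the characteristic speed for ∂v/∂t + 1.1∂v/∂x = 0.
Speed = 1.1. Information travels along x - 1.1t = const (rightward).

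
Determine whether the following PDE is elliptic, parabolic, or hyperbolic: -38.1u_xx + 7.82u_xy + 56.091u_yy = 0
Coefficients: A = -38.1, B = 7.82, C = 56.091. B² - 4AC = 8609.4208, which is positive, so the equation is hyperbolic.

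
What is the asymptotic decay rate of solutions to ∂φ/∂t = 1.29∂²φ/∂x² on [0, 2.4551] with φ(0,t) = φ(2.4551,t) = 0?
Eigenvalues: λₙ = 1.29n²π²/2.4551².
First three modes:
  n=1: λ₁ = 1.29π²/2.4551² ≈ 2.112
  n=2: λ₂ = 5.16π²/2.4551² ≈ 8.449 (4× faster decay)
  n=3: λ₃ = 11.61π²/2.4551² ≈ 19.011 (9× faster decay)
As t → ∞, higher modes decay exponentially faster. The n=1 mode dominates: φ ~ c₁ sin(πx/2.4551) e^{-λ₁t}.
Decay rate: λ₁ = 1.29π²/2.4551² ≈ 2.112.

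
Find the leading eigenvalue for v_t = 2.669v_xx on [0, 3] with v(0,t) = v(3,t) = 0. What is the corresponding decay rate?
Eigenvalues: λₙ = 2.669n²π²/3².
First three modes:
  n=1: λ₁ = 2.669π²/3² ≈ 2.927
  n=2: λ₂ = 10.676π²/3² ≈ 11.708 (4× faster decay)
  n=3: λ₃ = 24.021π²/3² ≈ 26.342 (9× faster decay)
As t → ∞, higher modes decay exponentially faster. The n=1 mode dominates: v ~ c₁ sin(πx/3) e^{-λ₁t}.
Decay rate: λ₁ = 2.669π²/3² ≈ 2.927.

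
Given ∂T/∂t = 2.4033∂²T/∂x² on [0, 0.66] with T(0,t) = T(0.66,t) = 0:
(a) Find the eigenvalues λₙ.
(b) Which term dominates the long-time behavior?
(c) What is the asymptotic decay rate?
Eigenvalues: λₙ = 2.4033n²π²/0.66².
First three modes:
  n=1: λ₁ = 2.4033π²/0.66² ≈ 54.453
  n=2: λ₂ = 9.6132π²/0.66² ≈ 217.811 (4× faster decay)
  n=3: λ₃ = 21.6297π²/0.66² ≈ 490.075 (9× faster decay)
As t → ∞, higher modes decay exponentially faster. The n=1 mode dominates: T ~ c₁ sin(πx/0.66) e^{-λ₁t}.
Decay rate: λ₁ = 2.4033π²/0.66² ≈ 54.453.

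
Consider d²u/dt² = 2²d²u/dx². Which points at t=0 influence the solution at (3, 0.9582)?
Domain of dependence: [1.0836, 4.9164]. Signals travel at speed 2, so data within |x - 3| ≤ 2·0.9582 = 1.9164 can reach the point.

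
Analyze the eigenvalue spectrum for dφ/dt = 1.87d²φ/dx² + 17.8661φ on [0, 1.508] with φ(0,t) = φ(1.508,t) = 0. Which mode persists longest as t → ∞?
Eigenvalues: λₙ = 1.87n²π²/1.508² - 17.8661.
First three modes:
  n=1: λ₁ = 1.87π²/1.508² - 17.8661 ≈ -9.75
  n=2: λ₂ = 7.48π²/1.508² - 17.8661 ≈ 14.598
  n=3: λ₃ = 16.83π²/1.508² - 17.8661 ≈ 55.177
Since 1.87π²/1.508² ≈ 8.116 < 17.8661, λ₁ < 0.
The n=1 mode grows fastest (−λₙ is largest for n=1) → dominates.
Asymptotic: φ ~ c₁ sin(πx/1.508) e^{9.75t} (exponential growth at rate −λ₁ ≈ 9.75).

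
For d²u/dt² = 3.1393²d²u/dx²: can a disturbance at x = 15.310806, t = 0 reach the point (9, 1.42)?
No. The domain of dependence is [4.542194, 13.457806], and 15.310806 is outside this interval.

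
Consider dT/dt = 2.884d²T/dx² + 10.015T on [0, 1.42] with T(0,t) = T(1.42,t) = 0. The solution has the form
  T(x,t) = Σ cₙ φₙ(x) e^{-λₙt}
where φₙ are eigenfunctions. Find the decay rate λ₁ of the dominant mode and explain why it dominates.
Eigenvalues: λₙ = 2.884n²π²/1.42² - 10.015.
First three modes:
  n=1: λ₁ = 2.884π²/1.42² - 10.015 ≈ 4.101
  n=2: λ₂ = 11.536π²/1.42² - 10.015 ≈ 46.45
  n=3: λ₃ = 25.956π²/1.42² - 10.015 ≈ 117.031
Since 2.884π²/1.42² ≈ 14.116 > 10.015, all λₙ > 0.
The n=1 mode decays slowest → dominates as t → ∞.
Asymptotic: T ~ c₁ sin(πx/1.42) e^{-λ₁t} with decay rate λ₁ ≈ 4.101.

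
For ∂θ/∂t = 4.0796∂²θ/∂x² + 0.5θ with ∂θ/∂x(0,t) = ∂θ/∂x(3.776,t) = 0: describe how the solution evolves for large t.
θ grows unboundedly. With Neumann BCs the constant mode has diffusion eigenvalue 0, so any r > 0 makes it grow like e^(0.5t); solution grows exponentially.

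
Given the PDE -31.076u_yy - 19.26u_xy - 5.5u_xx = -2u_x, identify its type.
Rewriting in standard form: -5.5u_xx - 19.26u_xy - 31.076u_yy + 2u_x = 0. The second-order coefficients are A = -5.5, B = -19.26, C = -31.076. Since B² - 4AC = -312.7244 < 0, this is an elliptic PDE.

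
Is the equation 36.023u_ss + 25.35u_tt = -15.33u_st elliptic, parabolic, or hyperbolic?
Rewriting in standard form: 36.023u_ss + 15.33u_st + 25.35u_tt = 0. Computing B² - 4AC with A = 36.023, B = 15.33, C = 25.35: discriminant = -3417.7233 (negative). Answer: elliptic.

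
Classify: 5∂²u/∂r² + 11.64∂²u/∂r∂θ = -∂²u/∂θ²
Rewriting in standard form: 5∂²u/∂r² + 11.64∂²u/∂r∂θ + ∂²u/∂θ² = 0. Hyperbolic (discriminant = 115.4896).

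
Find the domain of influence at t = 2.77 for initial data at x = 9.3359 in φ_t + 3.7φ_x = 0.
At x = 19.5849. The characteristic carries data from (9.3359, 0) to (19.5849, 2.77).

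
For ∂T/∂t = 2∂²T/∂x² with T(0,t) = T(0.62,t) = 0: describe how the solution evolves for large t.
T → 0. Heat diffuses out through both boundaries.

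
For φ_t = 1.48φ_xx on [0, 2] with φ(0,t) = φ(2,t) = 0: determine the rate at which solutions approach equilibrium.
Eigenvalues: λₙ = 1.48n²π²/2².
First three modes:
  n=1: λ₁ = 1.48π²/2² ≈ 3.652
  n=2: λ₂ = 5.92π²/2² ≈ 14.607 (4× faster decay)
  n=3: λ₃ = 13.32π²/2² ≈ 32.866 (9× faster decay)
As t → ∞, higher modes decay exponentially faster. The n=1 mode dominates: φ ~ c₁ sin(πx/2) e^{-λ₁t}.
Decay rate: λ₁ = 1.48π²/2² ≈ 3.652.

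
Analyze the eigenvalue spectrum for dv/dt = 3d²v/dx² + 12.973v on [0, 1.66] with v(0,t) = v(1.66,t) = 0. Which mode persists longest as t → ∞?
Eigenvalues: λₙ = 3n²π²/1.66² - 12.973.
First three modes:
  n=1: λ₁ = 3π²/1.66² - 12.973 ≈ -2.228
  n=2: λ₂ = 12π²/1.66² - 12.973 ≈ 30.007
  n=3: λ₃ = 27π²/1.66² - 12.973 ≈ 83.732
Since 3π²/1.66² ≈ 10.745 < 12.973, λ₁ < 0.
The n=1 mode grows fastest (−λₙ is largest for n=1) → dominates.
Asymptotic: v ~ c₁ sin(πx/1.66) e^{2.228t} (exponential growth at rate −λ₁ ≈ 2.228).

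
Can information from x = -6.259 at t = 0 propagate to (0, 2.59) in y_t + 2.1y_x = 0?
No. Only data at x = -5.439 affects (0, 2.59). Advection has one-way propagation along characteristics.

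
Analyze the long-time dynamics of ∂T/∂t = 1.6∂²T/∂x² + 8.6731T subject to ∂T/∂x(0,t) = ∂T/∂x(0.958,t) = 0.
Long-time behavior: T grows unboundedly. With Neumann BCs the constant mode has diffusion eigenvalue 0, so any r > 0 makes it grow like e^(8.6731t); solution grows exponentially.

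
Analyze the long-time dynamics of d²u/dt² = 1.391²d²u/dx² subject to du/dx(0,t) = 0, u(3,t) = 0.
Long-time behavior: u oscillates (no decay). Energy is conserved; the solution oscillates indefinitely as standing waves.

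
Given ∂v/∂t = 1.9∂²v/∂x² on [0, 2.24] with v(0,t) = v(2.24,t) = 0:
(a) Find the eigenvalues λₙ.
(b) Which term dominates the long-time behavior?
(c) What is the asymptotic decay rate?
Eigenvalues: λₙ = 1.9n²π²/2.24².
First three modes:
  n=1: λ₁ = 1.9π²/2.24² ≈ 3.737
  n=2: λ₂ = 7.6π²/2.24² ≈ 14.949 (4× faster decay)
  n=3: λ₃ = 17.1π²/2.24² ≈ 33.636 (9× faster decay)
As t → ∞, higher modes decay exponentially faster. The n=1 mode dominates: v ~ c₁ sin(πx/2.24) e^{-λ₁t}.
Decay rate: λ₁ = 1.9π²/2.24² ≈ 3.737.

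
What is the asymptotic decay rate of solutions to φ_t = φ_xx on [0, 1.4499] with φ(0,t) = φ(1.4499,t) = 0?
Eigenvalues: λₙ = n²π²/1.4499².
First three modes:
  n=1: λ₁ = π²/1.4499² ≈ 4.695
  n=2: λ₂ = 4π²/1.4499² ≈ 18.779 (4× faster decay)
  n=3: λ₃ = 9π²/1.4499² ≈ 42.254 (9× faster decay)
As t → ∞, higher modes decay exponentially faster. The n=1 mode dominates: φ ~ c₁ sin(πx/1.4499) e^{-λ₁t}.
Decay rate: λ₁ = π²/1.4499² ≈ 4.695.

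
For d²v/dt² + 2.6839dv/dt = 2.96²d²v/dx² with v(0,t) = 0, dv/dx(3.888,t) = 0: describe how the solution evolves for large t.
v → 0. Damping (γ=2.6839) dissipates energy; oscillations decay exponentially.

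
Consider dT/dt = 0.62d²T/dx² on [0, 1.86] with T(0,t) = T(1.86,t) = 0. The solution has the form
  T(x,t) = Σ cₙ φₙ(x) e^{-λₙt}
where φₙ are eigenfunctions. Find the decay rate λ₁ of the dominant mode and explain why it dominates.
Eigenvalues: λₙ = 0.62n²π²/1.86².
First three modes:
  n=1: λ₁ = 0.62π²/1.86² ≈ 1.769
  n=2: λ₂ = 2.48π²/1.86² ≈ 7.075 (4× faster decay)
  n=3: λ₃ = 5.58π²/1.86² ≈ 15.919 (9× faster decay)
As t → ∞, higher modes decay exponentially faster. The n=1 mode dominates: T ~ c₁ sin(πx/1.86) e^{-λ₁t}.
Decay rate: λ₁ = 0.62π²/1.86² ≈ 1.769.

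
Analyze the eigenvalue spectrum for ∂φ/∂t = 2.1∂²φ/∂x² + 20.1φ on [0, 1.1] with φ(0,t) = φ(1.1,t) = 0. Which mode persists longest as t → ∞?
Eigenvalues: λₙ = 2.1n²π²/1.1² - 20.1.
First three modes:
  n=1: λ₁ = 2.1π²/1.1² - 20.1 ≈ -2.971
  n=2: λ₂ = 8.4π²/1.1² - 20.1 ≈ 48.416
  n=3: λ₃ = 18.9π²/1.1² - 20.1 ≈ 134.062
Since 2.1π²/1.1² ≈ 17.129 < 20.1, λ₁ < 0.
The n=1 mode grows fastest (−λₙ is largest for n=1) → dominates.
Asymptotic: φ ~ c₁ sin(πx/1.1) e^{2.971t} (exponential growth at rate −λ₁ ≈ 2.971).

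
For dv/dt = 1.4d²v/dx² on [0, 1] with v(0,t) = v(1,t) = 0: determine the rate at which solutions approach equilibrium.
Eigenvalues: λₙ = 1.4n²π².
First three modes:
  n=1: λ₁ = 1.4π² ≈ 13.817
  n=2: λ₂ = 5.6π² ≈ 55.27 (4× faster decay)
  n=3: λ₃ = 12.6π² ≈ 124.357 (9× faster decay)
As t → ∞, higher modes decay exponentially faster. The n=1 mode dominates: v ~ c₁ sin(πx) e^{-λ₁t}.
Decay rate: λ₁ = 1.4π² ≈ 13.817.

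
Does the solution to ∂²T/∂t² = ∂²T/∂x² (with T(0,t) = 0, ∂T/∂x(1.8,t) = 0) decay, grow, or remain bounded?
T oscillates (no decay). Energy is conserved; the solution oscillates indefinitely as standing waves.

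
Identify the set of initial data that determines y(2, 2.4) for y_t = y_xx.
The entire real line. The heat equation has infinite propagation speed: any initial disturbance instantly affects all points (though exponentially small far away).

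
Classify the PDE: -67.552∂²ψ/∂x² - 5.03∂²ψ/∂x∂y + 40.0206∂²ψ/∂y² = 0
A = -67.552, B = -5.03, C = 40.0206. Discriminant B² - 4AC = 10839.1871848. Since 10839.1871848 > 0, hyperbolic.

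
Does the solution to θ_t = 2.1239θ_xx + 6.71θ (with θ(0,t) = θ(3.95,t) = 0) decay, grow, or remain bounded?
θ grows unboundedly. Reaction dominates diffusion (r=6.71 > κπ²/L²≈1.34); solution grows exponentially.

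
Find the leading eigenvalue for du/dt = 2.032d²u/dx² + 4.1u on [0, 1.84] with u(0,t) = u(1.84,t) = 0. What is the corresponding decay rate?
Eigenvalues: λₙ = 2.032n²π²/1.84² - 4.1.
First three modes:
  n=1: λ₁ = 2.032π²/1.84² - 4.1 ≈ 1.824
  n=2: λ₂ = 8.128π²/1.84² - 4.1 ≈ 19.595
  n=3: λ₃ = 18.288π²/1.84² - 4.1 ≈ 49.213
Since 2.032π²/1.84² ≈ 5.924 > 4.1, all λₙ > 0.
The n=1 mode decays slowest → dominates as t → ∞.
Asymptotic: u ~ c₁ sin(πx/1.84) e^{-λ₁t} with decay rate λ₁ ≈ 1.824.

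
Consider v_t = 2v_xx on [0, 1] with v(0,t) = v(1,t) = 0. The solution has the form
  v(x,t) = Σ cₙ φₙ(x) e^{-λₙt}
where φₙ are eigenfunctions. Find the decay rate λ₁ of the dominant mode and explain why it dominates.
Eigenvalues: λₙ = 2n²π².
First three modes:
  n=1: λ₁ = 2π² ≈ 19.739
  n=2: λ₂ = 8π² ≈ 78.957 (4× faster decay)
  n=3: λ₃ = 18π² ≈ 177.653 (9× faster decay)
As t → ∞, higher modes decay exponentially faster. The n=1 mode dominates: v ~ c₁ sin(πx) e^{-λ₁t}.
Decay rate: λ₁ = 2π² ≈ 19.739.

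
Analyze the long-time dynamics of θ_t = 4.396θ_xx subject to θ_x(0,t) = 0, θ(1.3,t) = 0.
Long-time behavior: θ → 0. Heat escapes through the Dirichlet boundary.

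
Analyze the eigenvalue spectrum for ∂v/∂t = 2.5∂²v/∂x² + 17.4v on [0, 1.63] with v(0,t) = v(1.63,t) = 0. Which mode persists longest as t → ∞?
Eigenvalues: λₙ = 2.5n²π²/1.63² - 17.4.
First three modes:
  n=1: λ₁ = 2.5π²/1.63² - 17.4 ≈ -8.113
  n=2: λ₂ = 10π²/1.63² - 17.4 ≈ 19.747
  n=3: λ₃ = 22.5π²/1.63² - 17.4 ≈ 66.181
Since 2.5π²/1.63² ≈ 9.287 < 17.4, λ₁ < 0.
The n=1 mode grows fastest (−λₙ is largest for n=1) → dominates.
Asymptotic: v ~ c₁ sin(πx/1.63) e^{8.113t} (exponential growth at rate −λ₁ ≈ 8.113).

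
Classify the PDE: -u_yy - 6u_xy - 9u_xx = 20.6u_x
Rewriting in standard form: -9u_xx - 6u_xy - u_yy - 20.6u_x = 0. A = -9, B = -6, C = -1. Discriminant B² - 4AC = 0. Since 0 = 0, parabolic.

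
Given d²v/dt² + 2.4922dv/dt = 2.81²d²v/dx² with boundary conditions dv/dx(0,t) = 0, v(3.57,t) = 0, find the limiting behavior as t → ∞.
v → 0. Damping (γ=2.4922) dissipates energy; oscillations decay exponentially.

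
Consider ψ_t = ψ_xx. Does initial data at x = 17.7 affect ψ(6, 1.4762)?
Yes, for any finite x. The heat equation has infinite propagation speed, so all initial data affects all points at any t > 0.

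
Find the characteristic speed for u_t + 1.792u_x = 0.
Speed = 1.792. Information travels along x - 1.792t = const (rightward).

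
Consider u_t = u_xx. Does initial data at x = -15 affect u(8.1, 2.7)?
Yes, for any finite x. The heat equation has infinite propagation speed, so all initial data affects all points at any t > 0.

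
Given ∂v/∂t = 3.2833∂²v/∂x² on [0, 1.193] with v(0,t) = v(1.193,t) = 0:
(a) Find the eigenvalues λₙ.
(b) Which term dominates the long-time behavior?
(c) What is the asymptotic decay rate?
Eigenvalues: λₙ = 3.2833n²π²/1.193².
First three modes:
  n=1: λ₁ = 3.2833π²/1.193² ≈ 22.768
  n=2: λ₂ = 13.1332π²/1.193² ≈ 91.073 (4× faster decay)
  n=3: λ₃ = 29.5497π²/1.193² ≈ 204.914 (9× faster decay)
As t → ∞, higher modes decay exponentially faster. The n=1 mode dominates: v ~ c₁ sin(πx/1.193) e^{-λ₁t}.
Decay rate: λ₁ = 3.2833π²/1.193² ≈ 22.768.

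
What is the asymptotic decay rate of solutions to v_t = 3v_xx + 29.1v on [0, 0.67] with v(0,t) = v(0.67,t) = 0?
Eigenvalues: λₙ = 3n²π²/0.67² - 29.1.
First three modes:
  n=1: λ₁ = 3π²/0.67² - 29.1 ≈ 36.859
  n=2: λ₂ = 12π²/0.67² - 29.1 ≈ 234.734
  n=3: λ₃ = 27π²/0.67² - 29.1 ≈ 564.527
Since 3π²/0.67² ≈ 65.959 > 29.1, all λₙ > 0.
The n=1 mode decays slowest → dominates as t → ∞.
Asymptotic: v ~ c₁ sin(πx/0.67) e^{-λ₁t} with decay rate λ₁ ≈ 36.859.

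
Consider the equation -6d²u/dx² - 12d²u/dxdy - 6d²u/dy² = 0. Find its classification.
Parabolic. (A = -6, B = -12, C = -6 gives B² - 4AC = 0.)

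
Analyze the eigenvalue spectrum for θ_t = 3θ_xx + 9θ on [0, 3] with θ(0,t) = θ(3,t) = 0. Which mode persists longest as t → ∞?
Eigenvalues: λₙ = 3n²π²/3² - 9.
First three modes:
  n=1: λ₁ = 3π²/3² - 9 ≈ -5.71
  n=2: λ₂ = 12π²/3² - 9 ≈ 4.159
  n=3: λ₃ = 27π²/3² - 9 ≈ 20.609
Since 3π²/3² ≈ 3.29 < 9, λ₁ < 0.
The n=1 mode grows fastest (−λₙ is largest for n=1) → dominates.
Asymptotic: θ ~ c₁ sin(πx/3) e^{5.71t} (exponential growth at rate −λ₁ ≈ 5.71).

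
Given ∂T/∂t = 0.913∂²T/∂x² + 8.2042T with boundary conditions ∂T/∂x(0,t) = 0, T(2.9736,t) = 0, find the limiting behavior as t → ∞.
T grows unboundedly. Reaction dominates diffusion (r=8.2042 > κπ²/(4L²)≈0.25); solution grows exponentially.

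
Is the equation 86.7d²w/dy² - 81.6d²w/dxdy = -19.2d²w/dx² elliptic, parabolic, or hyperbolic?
Rewriting in standard form: 19.2d²w/dx² - 81.6d²w/dxdy + 86.7d²w/dy² = 0. Computing B² - 4AC with A = 19.2, B = -81.6, C = 86.7: discriminant = 0 (zero). Answer: parabolic.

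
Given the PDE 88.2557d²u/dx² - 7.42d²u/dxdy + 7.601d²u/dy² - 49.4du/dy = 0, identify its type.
The second-order coefficients are A = 88.2557, B = -7.42, C = 7.601. Since B² - 4AC = -2628.2699028 < 0, this is an elliptic PDE.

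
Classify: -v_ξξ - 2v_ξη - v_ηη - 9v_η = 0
Parabolic (discriminant = 0).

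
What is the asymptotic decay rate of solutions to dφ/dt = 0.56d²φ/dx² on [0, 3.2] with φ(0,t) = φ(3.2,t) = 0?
Eigenvalues: λₙ = 0.56n²π²/3.2².
First three modes:
  n=1: λ₁ = 0.56π²/3.2² ≈ 0.54
  n=2: λ₂ = 2.24π²/3.2² ≈ 2.159 (4× faster decay)
  n=3: λ₃ = 5.04π²/3.2² ≈ 4.858 (9× faster decay)
As t → ∞, higher modes decay exponentially faster. The n=1 mode dominates: φ ~ c₁ sin(πx/3.2) e^{-λ₁t}.
Decay rate: λ₁ = 0.56π²/3.2² ≈ 0.54.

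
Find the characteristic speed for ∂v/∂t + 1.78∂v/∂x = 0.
Speed = 1.78. Information travels along x - 1.78t = const (rightward).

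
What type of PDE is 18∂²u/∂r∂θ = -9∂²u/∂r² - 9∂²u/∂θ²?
Rewriting in standard form: 9∂²u/∂r² + 18∂²u/∂r∂θ + 9∂²u/∂θ² = 0. With A = 9, B = 18, C = 9, the discriminant is 0. This is a parabolic PDE.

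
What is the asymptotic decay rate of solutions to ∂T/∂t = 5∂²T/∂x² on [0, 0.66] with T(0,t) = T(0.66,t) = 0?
Eigenvalues: λₙ = 5n²π²/0.66².
First three modes:
  n=1: λ₁ = 5π²/0.66² ≈ 113.287
  n=2: λ₂ = 20π²/0.66² ≈ 453.15 (4× faster decay)
  n=3: λ₃ = 45π²/0.66² ≈ 1019.587 (9× faster decay)
As t → ∞, higher modes decay exponentially faster. The n=1 mode dominates: T ~ c₁ sin(πx/0.66) e^{-λ₁t}.
Decay rate: λ₁ = 5π²/0.66² ≈ 113.287.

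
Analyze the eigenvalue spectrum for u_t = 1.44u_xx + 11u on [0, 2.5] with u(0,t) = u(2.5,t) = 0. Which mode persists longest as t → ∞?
Eigenvalues: λₙ = 1.44n²π²/2.5² - 11.
First three modes:
  n=1: λ₁ = 1.44π²/2.5² - 11 ≈ -8.726
  n=2: λ₂ = 5.76π²/2.5² - 11 ≈ -1.904
  n=3: λ₃ = 12.96π²/2.5² - 11 ≈ 9.466
Since 1.44π²/2.5² ≈ 2.274 < 11, λ₁ < 0.
The n=1 mode grows fastest (−λₙ is largest for n=1) → dominates.
Asymptotic: u ~ c₁ sin(πx/2.5) e^{8.726t} (exponential growth at rate −λ₁ ≈ 8.726).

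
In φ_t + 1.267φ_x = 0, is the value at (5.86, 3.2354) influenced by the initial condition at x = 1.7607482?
Yes. The characteristic through (5.86, 3.2354) passes through x = 1.7607482.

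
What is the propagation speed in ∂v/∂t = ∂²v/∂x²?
Infinite. The heat equation is parabolic, not hyperbolic, so disturbances propagate instantly.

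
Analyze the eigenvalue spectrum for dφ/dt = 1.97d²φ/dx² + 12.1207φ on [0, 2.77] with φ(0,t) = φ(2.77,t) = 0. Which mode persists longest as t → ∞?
Eigenvalues: λₙ = 1.97n²π²/2.77² - 12.1207.
First three modes:
  n=1: λ₁ = 1.97π²/2.77² - 12.1207 ≈ -9.587
  n=2: λ₂ = 7.88π²/2.77² - 12.1207 ≈ -1.985
  n=3: λ₃ = 17.73π²/2.77² - 12.1207 ≈ 10.685
Since 1.97π²/2.77² ≈ 2.534 < 12.1207, λ₁ < 0.
The n=1 mode grows fastest (−λₙ is largest for n=1) → dominates.
Asymptotic: φ ~ c₁ sin(πx/2.77) e^{9.587t} (exponential growth at rate −λ₁ ≈ 9.587).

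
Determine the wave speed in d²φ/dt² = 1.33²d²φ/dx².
Speed = 1.33. Information travels along characteristics x = x₀ ± 1.33t.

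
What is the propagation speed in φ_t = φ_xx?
Infinite. The heat equation is parabolic, not hyperbolic, so disturbances propagate instantly.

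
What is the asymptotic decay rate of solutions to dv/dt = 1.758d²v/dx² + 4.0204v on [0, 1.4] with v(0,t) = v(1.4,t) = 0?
Eigenvalues: λₙ = 1.758n²π²/1.4² - 4.0204.
First three modes:
  n=1: λ₁ = 1.758π²/1.4² - 4.0204 ≈ 4.832
  n=2: λ₂ = 7.032π²/1.4² - 4.0204 ≈ 31.389
  n=3: λ₃ = 15.822π²/1.4² - 4.0204 ≈ 75.651
Since 1.758π²/1.4² ≈ 8.852 > 4.0204, all λₙ > 0.
The n=1 mode decays slowest → dominates as t → ∞.
Asymptotic: v ~ c₁ sin(πx/1.4) e^{-λ₁t} with decay rate λ₁ ≈ 4.832.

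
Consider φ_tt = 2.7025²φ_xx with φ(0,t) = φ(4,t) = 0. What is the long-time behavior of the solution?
As t → ∞, φ oscillates (no decay). Energy is conserved; the solution oscillates indefinitely as standing waves.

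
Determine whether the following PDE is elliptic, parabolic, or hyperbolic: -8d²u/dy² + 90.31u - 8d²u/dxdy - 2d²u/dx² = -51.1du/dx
Rewriting in standard form: -2d²u/dx² - 8d²u/dxdy - 8d²u/dy² + 51.1du/dx + 90.31u = 0. Coefficients: A = -2, B = -8, C = -8. B² - 4AC = 0, which is zero, so the equation is parabolic.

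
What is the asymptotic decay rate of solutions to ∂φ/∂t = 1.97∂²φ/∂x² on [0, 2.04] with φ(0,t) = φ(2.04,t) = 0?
Eigenvalues: λₙ = 1.97n²π²/2.04².
First three modes:
  n=1: λ₁ = 1.97π²/2.04² ≈ 4.672
  n=2: λ₂ = 7.88π²/2.04² ≈ 18.688 (4× faster decay)
  n=3: λ₃ = 17.73π²/2.04² ≈ 42.048 (9× faster decay)
As t → ∞, higher modes decay exponentially faster. The n=1 mode dominates: φ ~ c₁ sin(πx/2.04) e^{-λ₁t}.
Decay rate: λ₁ = 1.97π²/2.04² ≈ 4.672.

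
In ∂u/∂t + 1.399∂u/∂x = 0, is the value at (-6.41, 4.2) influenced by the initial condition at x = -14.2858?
No. Only data at x = -12.2858 affects (-6.41, 4.2). Advection has one-way propagation along characteristics.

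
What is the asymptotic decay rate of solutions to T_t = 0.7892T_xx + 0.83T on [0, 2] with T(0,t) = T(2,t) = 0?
Eigenvalues: λₙ = 0.7892n²π²/2² - 0.83.
First three modes:
  n=1: λ₁ = 0.7892π²/2² - 0.83 ≈ 1.117
  n=2: λ₂ = 3.1568π²/2² - 0.83 ≈ 6.959
  n=3: λ₃ = 7.1028π²/2² - 0.83 ≈ 16.695
Since 0.7892π²/2² ≈ 1.947 > 0.83, all λₙ > 0.
The n=1 mode decays slowest → dominates as t → ∞.
Asymptotic: T ~ c₁ sin(πx/2) e^{-λ₁t} with decay rate λ₁ ≈ 1.117.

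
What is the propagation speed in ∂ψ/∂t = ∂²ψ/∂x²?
Infinite. The heat equation is parabolic, not hyperbolic, so disturbances propagate instantly.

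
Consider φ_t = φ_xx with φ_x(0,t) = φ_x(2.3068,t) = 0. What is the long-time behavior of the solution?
As t → ∞, φ → constant (steady state). Heat is conserved (no flux at boundaries); solution approaches the spatial average.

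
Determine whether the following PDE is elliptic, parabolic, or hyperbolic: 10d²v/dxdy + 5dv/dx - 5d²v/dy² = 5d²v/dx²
Rewriting in standard form: -5d²v/dx² + 10d²v/dxdy - 5d²v/dy² + 5dv/dx = 0. Coefficients: A = -5, B = 10, C = -5. B² - 4AC = 0, which is zero, so the equation is parabolic.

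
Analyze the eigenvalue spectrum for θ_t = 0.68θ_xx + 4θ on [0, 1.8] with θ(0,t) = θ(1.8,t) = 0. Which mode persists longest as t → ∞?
Eigenvalues: λₙ = 0.68n²π²/1.8² - 4.
First three modes:
  n=1: λ₁ = 0.68π²/1.8² - 4 ≈ -1.929
  n=2: λ₂ = 2.72π²/1.8² - 4 ≈ 4.286
  n=3: λ₃ = 6.12π²/1.8² - 4 ≈ 14.643
Since 0.68π²/1.8² ≈ 2.071 < 4, λ₁ < 0.
The n=1 mode grows fastest (−λₙ is largest for n=1) → dominates.
Asymptotic: θ ~ c₁ sin(πx/1.8) e^{1.929t} (exponential growth at rate −λ₁ ≈ 1.929).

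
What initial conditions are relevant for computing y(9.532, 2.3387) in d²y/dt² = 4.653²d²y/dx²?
Domain of dependence: [-1.3499711, 20.4139711]. Signals travel at speed 4.653, so data within |x - 9.532| ≤ 4.653·2.3387 = 10.8819711 can reach the point.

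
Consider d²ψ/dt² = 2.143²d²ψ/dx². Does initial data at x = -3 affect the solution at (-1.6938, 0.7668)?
Yes. The domain of dependence is [-3.3370524, -0.0505476], and -3 ∈ [-3.3370524, -0.0505476].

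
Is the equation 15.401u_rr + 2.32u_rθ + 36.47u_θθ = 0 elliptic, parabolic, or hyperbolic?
Computing B² - 4AC with A = 15.401, B = 2.32, C = 36.47: discriminant = -2241.31548 (negative). Answer: elliptic.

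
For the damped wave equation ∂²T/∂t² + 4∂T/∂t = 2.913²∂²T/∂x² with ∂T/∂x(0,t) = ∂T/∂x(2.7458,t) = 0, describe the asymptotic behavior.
T → constant (steady state). Damping (γ=4) dissipates the nonconstant modes; with Neumann BCs the spatial average obeys M''+γM'=0 and tends to a finite limit.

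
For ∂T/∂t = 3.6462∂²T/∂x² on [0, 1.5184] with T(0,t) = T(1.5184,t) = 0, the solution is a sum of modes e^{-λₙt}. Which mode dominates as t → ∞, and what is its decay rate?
Eigenvalues: λₙ = 3.6462n²π²/1.5184².
First three modes:
  n=1: λ₁ = 3.6462π²/1.5184² ≈ 15.609
  n=2: λ₂ = 14.5848π²/1.5184² ≈ 62.435 (4× faster decay)
  n=3: λ₃ = 32.8158π²/1.5184² ≈ 140.479 (9× faster decay)
As t → ∞, higher modes decay exponentially faster. The n=1 mode dominates: T ~ c₁ sin(πx/1.5184) e^{-λ₁t}.
Decay rate: λ₁ = 3.6462π²/1.5184² ≈ 15.609.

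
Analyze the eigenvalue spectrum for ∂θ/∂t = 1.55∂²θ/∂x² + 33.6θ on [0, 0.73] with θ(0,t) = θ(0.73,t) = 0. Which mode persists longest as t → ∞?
Eigenvalues: λₙ = 1.55n²π²/0.73² - 33.6.
First three modes:
  n=1: λ₁ = 1.55π²/0.73² - 33.6 ≈ -4.893
  n=2: λ₂ = 6.2π²/0.73² - 33.6 ≈ 81.227
  n=3: λ₃ = 13.95π²/0.73² - 33.6 ≈ 224.762
Since 1.55π²/0.73² ≈ 28.707 < 33.6, λ₁ < 0.
The n=1 mode grows fastest (−λₙ is largest for n=1) → dominates.
Asymptotic: θ ~ c₁ sin(πx/0.73) e^{4.893t} (exponential growth at rate −λ₁ ≈ 4.893).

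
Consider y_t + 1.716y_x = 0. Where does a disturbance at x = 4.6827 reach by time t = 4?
At x = 11.5467. The characteristic carries data from (4.6827, 0) to (11.5467, 4).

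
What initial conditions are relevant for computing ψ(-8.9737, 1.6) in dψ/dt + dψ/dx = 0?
A single point: x = -10.5737. The characteristic through (-8.9737, 1.6) is x - 1t = const, so x = -8.9737 - 1·1.6 = -10.5737.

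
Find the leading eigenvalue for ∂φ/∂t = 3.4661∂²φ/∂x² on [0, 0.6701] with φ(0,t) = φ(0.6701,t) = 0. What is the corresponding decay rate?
Eigenvalues: λₙ = 3.4661n²π²/0.6701².
First three modes:
  n=1: λ₁ = 3.4661π²/0.6701² ≈ 76.184
  n=2: λ₂ = 13.8644π²/0.6701² ≈ 304.734 (4× faster decay)
  n=3: λ₃ = 31.1949π²/0.6701² ≈ 685.653 (9× faster decay)
As t → ∞, higher modes decay exponentially faster. The n=1 mode dominates: φ ~ c₁ sin(πx/0.6701) e^{-λ₁t}.
Decay rate: λ₁ = 3.4661π²/0.6701² ≈ 76.184.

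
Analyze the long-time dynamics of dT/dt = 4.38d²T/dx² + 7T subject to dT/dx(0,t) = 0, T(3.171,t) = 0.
Long-time behavior: T grows unboundedly. Reaction dominates diffusion (r=7 > κπ²/(4L²)≈1.07); solution grows exponentially.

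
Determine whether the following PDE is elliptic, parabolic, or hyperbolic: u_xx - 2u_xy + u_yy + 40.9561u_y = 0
Coefficients: A = 1, B = -2, C = 1. B² - 4AC = 0, which is zero, so the equation is parabolic.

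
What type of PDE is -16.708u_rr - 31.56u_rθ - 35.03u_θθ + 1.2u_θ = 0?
With A = -16.708, B = -31.56, C = -35.03, the discriminant is -1345.09136. This is an elliptic PDE.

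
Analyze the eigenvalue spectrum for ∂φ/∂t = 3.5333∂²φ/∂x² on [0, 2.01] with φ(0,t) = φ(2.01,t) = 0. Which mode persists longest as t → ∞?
Eigenvalues: λₙ = 3.5333n²π²/2.01².
First three modes:
  n=1: λ₁ = 3.5333π²/2.01² ≈ 8.632
  n=2: λ₂ = 14.1332π²/2.01² ≈ 34.526 (4× faster decay)
  n=3: λ₃ = 31.7997π²/2.01² ≈ 77.684 (9× faster decay)
As t → ∞, higher modes decay exponentially faster. The n=1 mode dominates: φ ~ c₁ sin(πx/2.01) e^{-λ₁t}.
Decay rate: λ₁ = 3.5333π²/2.01² ≈ 8.632.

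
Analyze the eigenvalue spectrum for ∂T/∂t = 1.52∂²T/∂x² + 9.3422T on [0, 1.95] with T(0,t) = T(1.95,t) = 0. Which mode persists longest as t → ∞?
Eigenvalues: λₙ = 1.52n²π²/1.95² - 9.3422.
First three modes:
  n=1: λ₁ = 1.52π²/1.95² - 9.3422 ≈ -5.397
  n=2: λ₂ = 6.08π²/1.95² - 9.3422 ≈ 6.439
  n=3: λ₃ = 13.68π²/1.95² - 9.3422 ≈ 26.165
Since 1.52π²/1.95² ≈ 3.945 < 9.3422, λ₁ < 0.
The n=1 mode grows fastest (−λₙ is largest for n=1) → dominates.
Asymptotic: T ~ c₁ sin(πx/1.95) e^{5.397t} (exponential growth at rate −λ₁ ≈ 5.397).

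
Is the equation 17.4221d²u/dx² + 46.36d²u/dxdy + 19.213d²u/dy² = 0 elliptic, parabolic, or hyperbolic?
Computing B² - 4AC with A = 17.4221, B = 46.36, C = 19.213: discriminant = 810.3263708 (positive). Answer: hyperbolic.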